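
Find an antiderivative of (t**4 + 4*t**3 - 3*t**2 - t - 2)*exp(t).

Use integration by parts with u = t**4 + 4*t**3 - 3*t**2 - t - 2, dv = exp(t) dt, so v = exp(t).
Apply parts 4 times (tabular method): alternate signs, differentiate u down to 0, integrate dv up.

(t**4 - 3*t**2 + 5*t - 7)*exp(t) + C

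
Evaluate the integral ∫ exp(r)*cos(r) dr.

exp(r)*sin(r)/2 + exp(r)*cos(r)/2 + C

Let I denote the integral. Integrate by parts with u = cos(r), dv = exp(r) dr, so v = exp(r): I = exp(r)*cos(r) + ∫ exp(r)*sin(r) dr.
Apply parts again with u = sin(r), dv = exp(r) dr: ∫ exp(r)*sin(r) dr = exp(r)*sin(r) − I. Substituting back brings back I: I = exp(r)*sin(r) + exp(r)*cos(r) − I.
Solving for I: (1 + 1)·I equals the remaining terms, so I = (1/2)·(exp(r)*sin(r) + exp(r)*cos(r)).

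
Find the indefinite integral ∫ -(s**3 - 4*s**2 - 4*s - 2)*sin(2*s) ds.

s**3*cos(2*s)/2 - 3*s**2*sin(2*s)/4 - 2*s**2*cos(2*s) + 2*s*sin(2*s) - 11*s*cos(2*s)/4 + 11*sin(2*s)/8 + C

Use integration by parts with u = s**3 - 4*s**2 - 4*s - 2, dv = -sin(2*s) ds, so v = cos(2*s)/2.
Apply parts 3 times (tabular method): alternate signs, differentiate u down to 0, integrate dv up.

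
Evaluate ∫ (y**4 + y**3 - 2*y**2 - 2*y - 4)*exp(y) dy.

Use integration by parts with u = y**4 + y**3 - 2*y**2 - 2*y - 4, dv = exp(y) dy, so v = exp(y).
Apply parts 4 times (tabular method): alternate signs, differentiate u down to 0, integrate dv up.

(y**4 - 3*y**3 + 7*y**2 - 16*y + 12)*exp(y) + C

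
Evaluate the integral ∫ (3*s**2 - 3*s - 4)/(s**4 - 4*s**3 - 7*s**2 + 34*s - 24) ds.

16*log(s - 4)/21 - log(s - 2)/5 - log(s - 1)/3 - 8*log(s + 3)/35 + C

Factor the denominator: (s - 4)*(s - 2)*(s - 1)*(s + 3).
Partial-fraction decomposition: -8/(35*(s + 3)) - 1/(3*(s - 1)) - 1/(5*(s - 2)) + 16/(21*(s - 4)).
Integrate each term: A/(s−a) contributes A·log|s−a|.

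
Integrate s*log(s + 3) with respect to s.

s**2*log(s + 3)/2 - s**2/4 + 3*s/2 - 9*log(s + 3)/2 + C

Use integration by parts with u = log(s + 3), dv = s ds.
Then du = 1/(s + 3) ds and v = s**2/2.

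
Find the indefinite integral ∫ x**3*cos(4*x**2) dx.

Let u = x², du = 2x dx; rewrite as (1/2)∫ u^1·cos(4u) du.
Now integrate by parts 1 time.

x**2*sin(4*x**2)/8 + cos(4*x**2)/32 + C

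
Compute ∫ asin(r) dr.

Use integration by parts with u = arcsin(r), dv = dr.
Then du = 1/sqrt(-r**2 + 1) dr.

r*asin(r) + sqrt(-r**2 + 1) + C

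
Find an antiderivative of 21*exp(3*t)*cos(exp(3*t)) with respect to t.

7*sin(exp(3*t)) + C

Let u = exp(3*t), so du = (3*exp(3*t)) dt.
Rewriting, the integral becomes 7·∫ cos(u) du = 7·sin(u).
Substituting back, u = exp(3*t).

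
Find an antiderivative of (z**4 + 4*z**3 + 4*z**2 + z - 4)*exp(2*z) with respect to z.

Use integration by parts with u = z**4 + 4*z**3 + 4*z**2 + z - 4, dv = exp(2*z) dz, so v = exp(2*z)/2.
Apply parts 4 times (tabular method): alternate signs, differentiate u down to 0, integrate dv up.

(z**4 + 2*z**3 + z**2 - 4)*exp(2*z)/2 + C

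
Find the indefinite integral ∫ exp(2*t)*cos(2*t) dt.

exp(2*t)*sin(2*t)/4 + exp(2*t)*cos(2*t)/4 + C

Let I denote the integral. Integrate by parts with u = cos(2*t), dv = exp(2*t) dt, so v = exp(2*t)/2: I = exp(2*t)*cos(2*t)/2 + ∫ exp(2*t)*sin(2*t) dt.
Apply parts again with u = sin(2*t), dv = exp(2*t) dt: ∫ exp(2*t)*sin(2*t) dt = exp(2*t)*sin(2*t)/2 − I. Substituting back brings back I: I = exp(2*t)*sin(2*t)/2 + exp(2*t)*cos(2*t)/2 − I.
Solving for I: (1 + 1)·I equals the remaining terms, so I = (1/2)·(exp(2*t)*sin(2*t)/2 + exp(2*t)*cos(2*t)/2).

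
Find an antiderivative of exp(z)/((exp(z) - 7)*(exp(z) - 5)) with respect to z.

Let u = e^z, du = e^z dz.
The integral becomes ∫ du/((u-7)(u-5)); decompose into partial fractions.

log(exp(z) - 7)/2 - log(exp(z) - 5)/2 + C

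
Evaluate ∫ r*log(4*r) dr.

r**2*(log(r) + 2*log(2))/2 - r**2/4 + C

Use integration by parts with u = log(4*r), dv = r dr.
Then du = 1/r dr and v = r**2/2.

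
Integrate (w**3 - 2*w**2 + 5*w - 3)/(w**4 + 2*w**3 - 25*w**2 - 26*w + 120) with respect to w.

7*log(w - 4)/18 - log(w - 2)/10 - 9*log(w + 3)/10 + 29*log(w + 5)/18 + C

Factor the denominator: (w - 4)*(w - 2)*(w + 3)*(w + 5).
Partial-fraction decomposition: 29/(18*(w + 5)) - 9/(10*(w + 3)) - 1/(10*(w - 2)) + 7/(18*(w - 4)).
Integrate each term: A/(w−a) contributes A·log|w−a|.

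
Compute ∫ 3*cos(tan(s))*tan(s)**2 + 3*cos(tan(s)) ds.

Let u = tan(s), so du = (tan(s)**2 + 1) ds.
Rewriting, the integral becomes 3·∫ cos(u) du = 3·sin(u).
Substituting back, u = tan(s).

3*sin(tan(s)) + C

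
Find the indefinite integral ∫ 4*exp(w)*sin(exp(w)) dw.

Let u = exp(w), so du = (exp(w)) dw.
Rewriting, the integral becomes 4·∫ sin(u) du = 4·-cos(u).
Substituting back, u = exp(w).

-4*cos(exp(w)) + C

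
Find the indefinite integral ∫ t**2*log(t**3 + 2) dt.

Let u = t**3 + 2, so du = (3*t**2) dt.
The integral becomes (1/3)·∫ log(u) du; integrate by parts with u′=log(u), dv′=du.

t**3*log(t**3 + 2)/3 - t**3/3 + 2*log(t**3 + 2)/3 + C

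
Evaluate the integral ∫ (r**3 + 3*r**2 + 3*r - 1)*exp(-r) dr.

Use integration by parts with u = r**3 + 3*r**2 + 3*r - 1, dv = exp(-r) dr, so v = -exp(-r).
Apply parts 3 times (tabular method): alternate signs, differentiate u down to 0, integrate dv up.

(-r**3 - 6*r**2 - 15*r - 14)*exp(-r) + C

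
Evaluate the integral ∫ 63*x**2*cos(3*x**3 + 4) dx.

Let u = 3*x**3 + 4, so du = (9*x**2) dx.
Rewriting, the integral becomes 7·∫ cos(u) du = 7·sin(u).
Substituting back, u = 3*x**3 + 4.

7*sin(3*x**3 + 4) + C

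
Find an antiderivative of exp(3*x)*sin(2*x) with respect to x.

3*exp(3*x)*sin(2*x)/13 - 2*exp(3*x)*cos(2*x)/13 + C

Let I denote the integral. Integrate by parts with u = sin(2*x), dv = exp(3*x) dx, so v = exp(3*x)/3: I = exp(3*x)*sin(2*x)/3 − (2/3)·∫ exp(3*x)*cos(2*x) dx.
Apply parts again with u = cos(2*x), dv = exp(3*x) dx: ∫ exp(3*x)*cos(2*x) dx = exp(3*x)*cos(2*x)/3 + (2/3)·I. Substituting back brings back I: I = exp(3*x)*sin(2*x)/3 - 2*exp(3*x)*cos(2*x)/9 − (4/9)·I.
Solving for I: (1 + 4/9)·I equals the remaining terms, so I = (9/13)·(exp(3*x)*sin(2*x)/3 - 2*exp(3*x)*cos(2*x)/9).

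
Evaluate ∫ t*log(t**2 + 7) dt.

Let u = t**2 + 7, so du = (2*t) dt.
The integral becomes (1/2)·∫ log(u) du; integrate by parts with u′=log(u), dv′=du.

t**2*log(t**2 + 7)/2 - t**2/2 + 7*log(t**2 + 7)/2 + C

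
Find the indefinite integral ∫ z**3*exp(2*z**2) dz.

Let u = z², du = 2z dz; rewrite as (1/2)∫ u^1·exp(2u) du.
Now integrate by parts 1 time.

(2*z**2 - 1)*exp(2*z**2)/8 + C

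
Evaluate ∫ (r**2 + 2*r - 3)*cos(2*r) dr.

r**2*sin(2*r)/2 + r*sin(2*r) + r*cos(2*r)/2 - 7*sin(2*r)/4 + cos(2*r)/2 + C

Use integration by parts with u = r**2 + 2*r - 3, dv = cos(2*r) dr, so v = sin(2*r)/2.
Apply parts 2 times (tabular method): alternate signs, differentiate u down to 0, integrate dv up.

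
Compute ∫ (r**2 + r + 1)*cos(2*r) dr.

r**2*sin(2*r)/2 + r*sin(2*r)/2 + r*cos(2*r)/2 + sin(2*r)/4 + cos(2*r)/4 + C

Use integration by parts with u = r**2 + r + 1, dv = cos(2*r) dr, so v = sin(2*r)/2.
Apply parts 2 times (tabular method): alternate signs, differentiate u down to 0, integrate dv up.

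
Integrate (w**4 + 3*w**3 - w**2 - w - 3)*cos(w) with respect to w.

w**4*sin(w) + 3*w**3*sin(w) + 4*w**3*cos(w) - 13*w**2*sin(w) + 9*w**2*cos(w) - 19*w*sin(w) - 26*w*cos(w) + 23*sin(w) - 19*cos(w) + C

Use integration by parts with u = w**4 + 3*w**3 - w**2 - w - 3, dv = cos(w) dw, so v = sin(w).
Apply parts 4 times (tabular method): alternate signs, differentiate u down to 0, integrate dv up.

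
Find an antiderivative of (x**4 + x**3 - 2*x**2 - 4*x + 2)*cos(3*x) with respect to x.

Use integration by parts with u = x**4 + x**3 - 2*x**2 - 4*x + 2, dv = cos(3*x) dx, so v = sin(3*x)/3.
Apply parts 4 times (tabular method): alternate signs, differentiate u down to 0, integrate dv up.

x**4*sin(3*x)/3 + x**3*sin(3*x)/3 + 4*x**3*cos(3*x)/9 - 10*x**2*sin(3*x)/9 + x**2*cos(3*x)/3 - 14*x*sin(3*x)/9 - 20*x*cos(3*x)/27 + 74*sin(3*x)/81 - 14*cos(3*x)/27 + C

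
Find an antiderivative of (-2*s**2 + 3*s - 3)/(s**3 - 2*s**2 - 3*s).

log(s) - log(s - 3) - 2*log(s + 1) + C

Factor the denominator: s*(s - 3)*(s + 1).
Partial-fraction decomposition: -2/(s + 1) - 1/(s - 3) + 1/s.
Integrate each term: A/(s−a) contributes A·log|s−a|.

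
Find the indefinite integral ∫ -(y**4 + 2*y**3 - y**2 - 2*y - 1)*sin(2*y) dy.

Use integration by parts with u = y**4 + 2*y**3 - y**2 - 2*y - 1, dv = -sin(2*y) dy, so v = cos(2*y)/2.
Apply parts 4 times (tabular method): alternate signs, differentiate u down to 0, integrate dv up.

y**4*cos(2*y)/2 - y**3*sin(2*y) + y**3*cos(2*y) - 3*y**2*sin(2*y)/2 - 2*y**2*cos(2*y) + 2*y*sin(2*y) - 5*y*cos(2*y)/2 + 5*sin(2*y)/4 + cos(2*y)/2 + C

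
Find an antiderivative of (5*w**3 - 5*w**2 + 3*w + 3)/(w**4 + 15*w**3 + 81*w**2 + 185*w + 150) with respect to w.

-7*log(w + 2) + 93*log(w + 3)/2 - 69*log(w + 5)/2 + 127/(w + 5) + C

Factor the denominator: (w + 2)*(w + 3)*(w + 5)**2.
Partial-fraction decomposition: -69/(2*(w + 5)) - 127/(w + 5)**2 + 93/(2*(w + 3)) - 7/(w + 2).
Integrate each term; A/(w−a) gives A·log|w−a|; A/(w−a)² gives −A/(w−a).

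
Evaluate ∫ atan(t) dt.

t*atan(t) - log(t**2 + 1)/2 + C

Use integration by parts with u = arctan(t), dv = dt.
Then du = 1/(t**2 + 1) dt.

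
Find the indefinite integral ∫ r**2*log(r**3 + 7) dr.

r**3*log(r**3 + 7)/3 - r**3/3 + 7*log(r**3 + 7)/3 + C

Let u = r**3 + 7, so du = (3*r**2) dr.
The integral becomes (1/3)·∫ log(u) du; integrate by parts with u′=log(u), dv′=du.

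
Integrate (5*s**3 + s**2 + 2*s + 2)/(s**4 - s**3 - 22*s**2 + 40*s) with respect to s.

log(s)/20 + 173*log(s - 4)/36 - 25*log(s - 2)/14 + 608*log(s + 5)/315 + C

Factor the denominator: s*(s - 4)*(s - 2)*(s + 5).
Partial-fraction decomposition: 608/(315*(s + 5)) - 25/(14*(s - 2)) + 173/(36*(s - 4)) + 1/(20*s).
Integrate each term: A/(s−a) contributes A·log|s−a|.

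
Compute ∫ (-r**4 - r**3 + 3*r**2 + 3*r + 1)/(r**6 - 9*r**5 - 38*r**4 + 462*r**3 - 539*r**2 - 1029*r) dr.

-log(r)/1029 + 2431*log(r - 7)/175616 - 71*log(r - 3)/1920 + log(r + 1)/1536 + 1931*log(r + 7)/82320 + 2575/(3136*r - 21952) + C

Factor the denominator: r*(r - 7)**2*(r - 3)*(r + 1)*(r + 7).
Partial-fraction decomposition: 1931/(82320*(r + 7)) + 1/(1536*(r + 1)) - 71/(1920*(r - 3)) + 2431/(175616*(r - 7)) - 2575/(3136*(r - 7)**2) - 1/(1029*r).
Integrate each term; A/(r−a) gives A·log|r−a|; A/(r−a)² gives −A/(r−a).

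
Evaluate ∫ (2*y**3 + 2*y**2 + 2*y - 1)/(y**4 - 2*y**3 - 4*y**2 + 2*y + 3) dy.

Factor the denominator: (y - 3)*(y - 1)*(y + 1)**2.
Partial-fraction decomposition: 7/(32*(y + 1)) - 3/(8*(y + 1)**2) - 5/(8*(y - 1)) + 77/(32*(y - 3)).
Integrate each term; A/(y−a) gives A·log|y−a|; A/(y−a)² gives −A/(y−a).

77*log(y - 3)/32 - 5*log(y - 1)/8 + 7*log(y + 1)/32 + 3/(8*y + 8) + C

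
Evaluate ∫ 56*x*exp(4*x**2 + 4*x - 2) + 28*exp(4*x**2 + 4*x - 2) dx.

Let u = 4*x**2 + 4*x - 2, so du = (8*x + 4) dx.
Rewriting, the integral becomes 7·∫ e^u du = 7·e^u.
Substituting back, u = 4*x**2 + 4*x - 2.

7*exp(4*x**2 + 4*x - 2) + C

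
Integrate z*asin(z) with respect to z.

z**2*asin(z)/2 + z*sqrt(-z**2 + 1)/4 - asin(z)/4 + C

Use integration by parts with u = arcsin(z), dv = z dz.
Then du = 1/sqrt(-z**2 + 1) dz.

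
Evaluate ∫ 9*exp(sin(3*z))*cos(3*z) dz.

Let u = sin(3*z), so du = (3*cos(3*z)) dz.
Rewriting, the integral becomes 3·∫ e^u du = 3·e^u.
Substituting back, u = sin(3*z).

3*exp(sin(3*z)) + C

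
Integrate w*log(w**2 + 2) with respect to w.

Let u = w**2 + 2, so du = (2*w) dw.
The integral becomes (1/2)·∫ log(u) du; integrate by parts with u′=log(u), dv′=du.

w**2*log(w**2 + 2)/2 - w**2/2 + log(w**2 + 2) + C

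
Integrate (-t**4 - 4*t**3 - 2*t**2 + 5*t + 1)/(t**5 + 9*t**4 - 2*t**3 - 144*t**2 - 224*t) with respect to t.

-log(t)/224 - 523*log(t - 4)/2112 - log(t + 2)/120 + 17*log(t + 4)/64 - 387*log(t + 7)/385 + C

Factor the denominator: t*(t - 4)*(t + 2)*(t + 4)*(t + 7).
Partial-fraction decomposition: -387/(385*(t + 7)) + 17/(64*(t + 4)) - 1/(120*(t + 2)) - 523/(2112*(t - 4)) - 1/(224*t).
Integrate each term: A/(t−a) contributes A·log|t−a|.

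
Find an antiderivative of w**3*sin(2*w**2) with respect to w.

-w**2*cos(2*w**2)/4 + sin(2*w**2)/8 + C

Let u = w², du = 2w dw; rewrite as (1/2)∫ u^1·sin(2u) du.
Now integrate by parts 1 time.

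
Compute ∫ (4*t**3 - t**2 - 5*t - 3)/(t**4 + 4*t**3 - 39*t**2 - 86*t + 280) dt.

149*log(t - 5)/108 - 5*log(t - 2)/54 - 85*log(t + 4)/54 + 463*log(t + 7)/108 + C

Factor the denominator: (t - 5)*(t - 2)*(t + 4)*(t + 7).
Partial-fraction decomposition: 463/(108*(t + 7)) - 85/(54*(t + 4)) - 5/(54*(t - 2)) + 149/(108*(t - 5)).
Integrate each term: A/(t−a) contributes A·log|t−a|.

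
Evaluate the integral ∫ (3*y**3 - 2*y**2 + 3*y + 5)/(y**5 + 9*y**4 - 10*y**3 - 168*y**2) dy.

Factor the denominator: y**2*(y - 4)*(y + 6)*(y + 7).
Partial-fraction decomposition: -1143/(539*(y + 7)) + 733/(360*(y + 6)) + 177/(1760*(y - 4)) - 227/(14112*y) - 5/(168*y**2).
Integrate each term; A/(y−a) gives A·log|y−a|; A/(y−a)² gives −A/(y−a).

-227*log(y)/14112 + 177*log(y - 4)/1760 + 733*log(y + 6)/360 - 1143*log(y + 7)/539 + 5/(168*y) + C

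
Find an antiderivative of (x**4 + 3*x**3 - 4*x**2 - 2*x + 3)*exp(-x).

(-x**4 - 7*x**3 - 17*x**2 - 32*x - 35)*exp(-x) + C

Use integration by parts with u = x**4 + 3*x**3 - 4*x**2 - 2*x + 3, dv = exp(-x) dx, so v = -exp(-x).
Apply parts 4 times (tabular method): alternate signs, differentiate u down to 0, integrate dv up.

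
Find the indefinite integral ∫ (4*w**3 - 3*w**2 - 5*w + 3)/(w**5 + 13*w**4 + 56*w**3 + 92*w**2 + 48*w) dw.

log(w)/16 - log(w + 1)/15 - 31*log(w + 2)/16 + 281*log(w + 4)/48 - 313*log(w + 6)/80 + C

Factor the denominator: w*(w + 1)*(w + 2)*(w + 4)*(w + 6).
Partial-fraction decomposition: -313/(80*(w + 6)) + 281/(48*(w + 4)) - 31/(16*(w + 2)) - 1/(15*(w + 1)) + 1/(16*w).
Integrate each term: A/(w−a) contributes A·log|w−a|.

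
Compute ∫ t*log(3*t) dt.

t**2*(log(t) + log(3))/2 - t**2/4 + C

Use integration by parts with u = log(3*t), dv = t dt.
Then du = 1/t dt and v = t**2/2.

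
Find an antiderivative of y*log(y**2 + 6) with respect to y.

Let u = y**2 + 6, so du = (2*y) dy.
The integral becomes (1/2)·∫ log(u) du; integrate by parts with u′=log(u), dv′=du.

y**2*log(y**2 + 6)/2 - y**2/2 + 3*log(y**2 + 6) + C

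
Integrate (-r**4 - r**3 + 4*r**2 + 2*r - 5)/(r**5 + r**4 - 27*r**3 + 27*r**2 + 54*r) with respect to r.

Factor the denominator: r*(r - 3)**2*(r + 1)*(r + 6).
Partial-fraction decomposition: -953/(2430*(r + 6)) + 3/(80*(r + 1)) - 2149/(3888*(r - 3)) - 71/(108*(r - 3)**2) - 5/(54*r).
Integrate each term; A/(r−a) gives A·log|r−a|; A/(r−a)² gives −A/(r−a).

-5*log(r)/54 - 2149*log(r - 3)/3888 + 3*log(r + 1)/80 - 953*log(r + 6)/2430 + 71/(108*r - 324) + C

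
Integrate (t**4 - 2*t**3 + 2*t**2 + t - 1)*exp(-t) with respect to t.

Use integration by parts with u = t**4 - 2*t**3 + 2*t**2 + t - 1, dv = exp(-t) dt, so v = -exp(-t).
Apply parts 4 times (tabular method): alternate signs, differentiate u down to 0, integrate dv up.

(-t**4 - 2*t**3 - 8*t**2 - 17*t - 16)*exp(-t) + C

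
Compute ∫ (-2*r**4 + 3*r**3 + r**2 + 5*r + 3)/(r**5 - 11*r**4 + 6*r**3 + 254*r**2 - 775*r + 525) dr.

Factor the denominator: (r - 7)*(r - 5)*(r - 3)*(r - 1)*(r + 5).
Partial-fraction decomposition: -811/(2880*(r + 5)) - 5/(144*(r - 1)) - 27/(64*(r - 3)) + 411/(80*(r - 5)) - 1843/(288*(r - 7)).
Integrate each term: A/(r−a) contributes A·log|r−a|.

-1843*log(r - 7)/288 + 411*log(r - 5)/80 - 27*log(r - 3)/64 - 5*log(r - 1)/144 - 811*log(r + 5)/2880 + C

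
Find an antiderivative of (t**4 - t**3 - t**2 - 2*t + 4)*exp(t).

Use integration by parts with u = t**4 - t**3 - t**2 - 2*t + 4, dv = exp(t) dt, so v = exp(t).
Apply parts 4 times (tabular method): alternate signs, differentiate u down to 0, integrate dv up.

(t**4 - 5*t**3 + 14*t**2 - 30*t + 34)*exp(t) + C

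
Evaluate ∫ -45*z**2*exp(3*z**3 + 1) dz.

Let u = 3*z**3 + 1, so du = (9*z**2) dz.
Rewriting, the integral becomes -5·∫ e^u du = -5·e^u.
Substituting back, u = 3*z**3 + 1.

-5*exp(3*z**3 + 1) + C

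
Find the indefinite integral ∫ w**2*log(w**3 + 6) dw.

Let u = w**3 + 6, so du = (3*w**2) dw.
The integral becomes (1/3)·∫ log(u) du; integrate by parts with u′=log(u), dv′=du.

w**3*log(w**3 + 6)/3 - w**3/3 + 2*log(w**3 + 6) + C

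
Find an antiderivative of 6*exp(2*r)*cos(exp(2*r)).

Let u = exp(2*r), so du = (2*exp(2*r)) dr.
Rewriting, the integral becomes 3·∫ cos(u) du = 3·sin(u).
Substituting back, u = exp(2*r).

3*sin(exp(2*r)) + C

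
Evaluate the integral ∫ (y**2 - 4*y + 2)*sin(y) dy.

-y**2*cos(y) + 2*y*sin(y) + 4*y*cos(y) - 4*sin(y) + C

Use integration by parts with u = y**2 - 4*y + 2, dv = sin(y) dy, so v = -cos(y).
Apply parts 2 times (tabular method): alternate signs, differentiate u down to 0, integrate dv up.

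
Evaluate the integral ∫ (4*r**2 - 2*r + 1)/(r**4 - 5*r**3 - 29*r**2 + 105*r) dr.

log(r)/105 + 61*log(r - 7)/112 - 31*log(r - 3)/96 - 37*log(r + 5)/160 + C

Factor the denominator: r*(r - 7)*(r - 3)*(r + 5).
Partial-fraction decomposition: -37/(160*(r + 5)) - 31/(96*(r - 3)) + 61/(112*(r - 7)) + 1/(105*r).
Integrate each term: A/(r−a) contributes A·log|r−a|.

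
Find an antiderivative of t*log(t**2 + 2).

t**2*log(t**2 + 2)/2 - t**2/2 + log(t**2 + 2) + C

Let u = t**2 + 2, so du = (2*t) dt.
The integral becomes (1/2)·∫ log(u) du; integrate by parts with u′=log(u), dv′=du.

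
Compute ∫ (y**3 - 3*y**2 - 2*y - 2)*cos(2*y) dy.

Use integration by parts with u = y**3 - 3*y**2 - 2*y - 2, dv = cos(2*y) dy, so v = sin(2*y)/2.
Apply parts 3 times (tabular method): alternate signs, differentiate u down to 0, integrate dv up.

y**3*sin(2*y)/2 - 3*y**2*sin(2*y)/2 + 3*y**2*cos(2*y)/4 - 7*y*sin(2*y)/4 - 3*y*cos(2*y)/2 - sin(2*y)/4 - 7*cos(2*y)/8 + C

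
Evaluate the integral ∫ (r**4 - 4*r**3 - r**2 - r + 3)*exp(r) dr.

Use integration by parts with u = r**4 - 4*r**3 - r**2 - r + 3, dv = exp(r) dr, so v = exp(r).
Apply parts 4 times (tabular method): alternate signs, differentiate u down to 0, integrate dv up.

(r**4 - 8*r**3 + 23*r**2 - 47*r + 50)*exp(r) + C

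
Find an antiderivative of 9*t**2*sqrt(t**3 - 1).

2*(t**3 - 1)**(3/2) + C

Let u = t**3 - 1, so du = (3*t**2) dt.
Rewriting, the integral becomes 3·∫ √u du = 3·(2/3)u^(3/2).
Substituting back, u = t**3 - 1.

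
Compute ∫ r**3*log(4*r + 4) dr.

Use integration by parts with u = log(4*r + 4), dv = r**3 dr.
Then du = 4/(4*r + 4) dr and v = r**4/4.

r**4*log(4*r + 4)/4 - r**4/16 + r**3/12 - r**2/8 + r/4 - log(r + 1)/4 + C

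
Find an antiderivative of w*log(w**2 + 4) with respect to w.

w**2*log(w**2 + 4)/2 - w**2/2 + 2*log(w**2 + 4) + C

Let u = w**2 + 4, so du = (2*w) dw.
The integral becomes (1/2)·∫ log(u) du; integrate by parts with u′=log(u), dv′=du.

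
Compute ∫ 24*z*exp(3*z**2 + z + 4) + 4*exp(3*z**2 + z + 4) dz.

4*exp(3*z**2 + z + 4) + C

Let u = 3*z**2 + z + 4, so du = (6*z + 1) dz.
Rewriting, the integral becomes 4·∫ e^u du = 4·e^u.
Substituting back, u = 3*z**2 + z + 4.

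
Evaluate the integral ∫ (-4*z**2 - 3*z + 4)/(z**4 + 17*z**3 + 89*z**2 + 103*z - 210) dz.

-log(z - 1)/112 + 27*log(z + 5)/4 - 122*log(z + 6)/7 + 171*log(z + 7)/16 + C

Factor the denominator: (z - 1)*(z + 5)*(z + 6)*(z + 7).
Partial-fraction decomposition: 171/(16*(z + 7)) - 122/(7*(z + 6)) + 27/(4*(z + 5)) - 1/(112*(z - 1)).
Integrate each term: A/(z−a) contributes A·log|z−a|.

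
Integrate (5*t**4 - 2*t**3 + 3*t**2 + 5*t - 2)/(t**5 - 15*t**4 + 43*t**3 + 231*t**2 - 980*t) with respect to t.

log(t)/490 - 280985*log(t - 7)/23716 + 991*log(t - 5)/60 + 239*log(t + 4)/726 - 11499/(154*t - 1078) + C

Factor the denominator: t*(t - 7)**2*(t - 5)*(t + 4).
Partial-fraction decomposition: 239/(726*(t + 4)) + 991/(60*(t - 5)) - 280985/(23716*(t - 7)) + 11499/(154*(t - 7)**2) + 1/(490*t).
Integrate each term; A/(t−a) gives A·log|t−a|; A/(t−a)² gives −A/(t−a).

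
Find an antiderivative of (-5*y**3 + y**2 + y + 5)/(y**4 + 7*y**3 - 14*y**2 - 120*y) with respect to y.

Factor the denominator: y*(y - 4)*(y + 5)*(y + 6).
Partial-fraction decomposition: -223/(12*(y + 6)) + 130/(9*(y + 5)) - 59/(72*(y - 4)) - 1/(24*y).
Integrate each term: A/(y−a) contributes A·log|y−a|.

-log(y)/24 - 59*log(y - 4)/72 + 130*log(y + 5)/9 - 223*log(y + 6)/12 + C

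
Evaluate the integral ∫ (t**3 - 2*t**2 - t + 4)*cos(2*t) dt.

Use integration by parts with u = t**3 - 2*t**2 - t + 4, dv = cos(2*t) dt, so v = sin(2*t)/2.
Apply parts 3 times (tabular method): alternate signs, differentiate u down to 0, integrate dv up.

t**3*sin(2*t)/2 - t**2*sin(2*t) + 3*t**2*cos(2*t)/4 - 5*t*sin(2*t)/4 - t*cos(2*t) + 5*sin(2*t)/2 - 5*cos(2*t)/8 + C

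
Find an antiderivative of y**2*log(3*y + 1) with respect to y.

Use integration by parts with u = log(3*y + 1), dv = y**2 dy.
Then du = 3/(3*y + 1) dy and v = y**3/3.

y**3*log(3*y + 1)/3 - y**3/9 + y**2/18 - y/27 + log(3*y + 1)/81 + C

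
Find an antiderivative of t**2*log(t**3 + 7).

t**3*log(t**3 + 7)/3 - t**3/3 + 7*log(t**3 + 7)/3 + C

Let u = t**3 + 7, so du = (3*t**2) dt.
The integral becomes (1/3)·∫ log(u) du; integrate by parts with u′=log(u), dv′=du.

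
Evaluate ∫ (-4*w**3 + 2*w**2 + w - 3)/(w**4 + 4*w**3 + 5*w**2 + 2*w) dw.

Factor the denominator: w*(w + 1)**2*(w + 2).
Partial-fraction decomposition: -35/(2*(w + 2)) + 15/(w + 1) - 2/(w + 1)**2 - 3/(2*w).
Integrate each term; A/(w−a) gives A·log|w−a|; A/(w−a)² gives −A/(w−a).

-3*log(w)/2 + 15*log(w + 1) - 35*log(w + 2)/2 + 2/(w + 1) + C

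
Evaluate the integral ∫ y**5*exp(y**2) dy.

Let u = y², du = 2y dy; rewrite as (1/2)∫ u^2·exp(1u) du.
Now integrate by parts 2 times.

(y**4 - 2*y**2 + 2)*exp(y**2)/2 + C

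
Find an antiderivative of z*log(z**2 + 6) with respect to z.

Let u = z**2 + 6, so du = (2*z) dz.
The integral becomes (1/2)·∫ log(u) du; integrate by parts with u′=log(u), dv′=du.

z**2*log(z**2 + 6)/2 - z**2/2 + 3*log(z**2 + 6) + C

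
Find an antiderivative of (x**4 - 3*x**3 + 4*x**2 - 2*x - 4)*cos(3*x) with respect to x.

x**4*sin(3*x)/3 - x**3*sin(3*x) + 4*x**3*cos(3*x)/9 + 8*x**2*sin(3*x)/9 - x**2*cos(3*x) + 16*x*cos(3*x)/27 - 124*sin(3*x)/81 + C

Use integration by parts with u = x**4 - 3*x**3 + 4*x**2 - 2*x - 4, dv = cos(3*x) dx, so v = sin(3*x)/3.
Apply parts 4 times (tabular method): alternate signs, differentiate u down to 0, integrate dv up.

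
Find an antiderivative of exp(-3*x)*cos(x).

exp(-3*x)*sin(x)/10 - 3*exp(-3*x)*cos(x)/10 + C

Let I denote the integral. Integrate by parts with u = cos(x), dv = exp(-3*x) dx, so v = -exp(-3*x)/3: I = -exp(-3*x)*cos(x)/3 − (1/3)·∫ exp(-3*x)*sin(x) dx.
Apply parts again with u = sin(x), dv = exp(-3*x) dx: ∫ exp(-3*x)*sin(x) dx = -exp(-3*x)*sin(x)/3 + (1/3)·I. Substituting back brings back I: I = exp(-3*x)*sin(x)/9 - exp(-3*x)*cos(x)/3 − (1/9)·I.
Solving for I: (1 + 1/9)·I equals the remaining terms, so I = (9/10)·(exp(-3*x)*sin(x)/9 - exp(-3*x)*cos(x)/3).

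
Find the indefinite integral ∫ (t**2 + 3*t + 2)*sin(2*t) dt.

Use integration by parts with u = t**2 + 3*t + 2, dv = sin(2*t) dt, so v = -cos(2*t)/2.
Apply parts 2 times (tabular method): alternate signs, differentiate u down to 0, integrate dv up.

-t**2*cos(2*t)/2 + t*sin(2*t)/2 - 3*t*cos(2*t)/2 + 3*sin(2*t)/4 - 3*cos(2*t)/4 + C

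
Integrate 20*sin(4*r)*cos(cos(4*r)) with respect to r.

Let u = cos(4*r), so du = (-4*sin(4*r)) dr.
Rewriting, the integral becomes -5·∫ cos(u) du = -5·sin(u).
Substituting back, u = cos(4*r).

-5*sin(cos(4*r)) + C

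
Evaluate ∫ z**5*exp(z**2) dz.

(z**4 - 2*z**2 + 2)*exp(z**2)/2 + C

Let u = z², du = 2z dz; rewrite as (1/2)∫ u^2·exp(1u) du.
Now integrate by parts 2 times.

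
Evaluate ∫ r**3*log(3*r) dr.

Use integration by parts with u = log(3*r), dv = r**3 dr.
Then du = 1/r dr and v = r**4/4.

r**4*(log(r) + log(3))/4 - r**4/16 + C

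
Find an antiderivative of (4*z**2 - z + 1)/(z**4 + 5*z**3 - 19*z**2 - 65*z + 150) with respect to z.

17*log(z - 3)/32 - 15*log(z - 2)/49 - 353*log(z + 5)/1568 - 53/(28*z + 140) + C

Factor the denominator: (z - 3)*(z - 2)*(z + 5)**2.
Partial-fraction decomposition: -353/(1568*(z + 5)) + 53/(28*(z + 5)**2) - 15/(49*(z - 2)) + 17/(32*(z - 3)).
Integrate each term; A/(z−a) gives A·log|z−a|; A/(z−a)² gives −A/(z−a).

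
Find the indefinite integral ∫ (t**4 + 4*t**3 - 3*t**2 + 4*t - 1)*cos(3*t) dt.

Use integration by parts with u = t**4 + 4*t**3 - 3*t**2 + 4*t - 1, dv = cos(3*t) dt, so v = sin(3*t)/3.
Apply parts 4 times (tabular method): alternate signs, differentiate u down to 0, integrate dv up.

t**4*sin(3*t)/3 + 4*t**3*sin(3*t)/3 + 4*t**3*cos(3*t)/9 - 13*t**2*sin(3*t)/9 + 4*t**2*cos(3*t)/3 + 4*t*sin(3*t)/9 - 26*t*cos(3*t)/27 - sin(3*t)/81 + 4*cos(3*t)/27 + C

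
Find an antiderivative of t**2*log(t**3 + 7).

t**3*log(t**3 + 7)/3 - t**3/3 + 7*log(t**3 + 7)/3 + C

Let u = t**3 + 7, so du = (3*t**2) dt.
The integral becomes (1/3)·∫ log(u) du; integrate by parts with u′=log(u), dv′=du.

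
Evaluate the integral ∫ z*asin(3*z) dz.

Use integration by parts with u = arcsin(3*z), dv = z dz.
Then du = 3/sqrt(-9*z**2 + 1) dz.

z**2*asin(3*z)/2 + z*sqrt(-9*z**2 + 1)/12 - asin(3*z)/36 + C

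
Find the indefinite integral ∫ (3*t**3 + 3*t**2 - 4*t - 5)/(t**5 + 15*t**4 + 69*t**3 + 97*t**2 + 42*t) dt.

-5*log(t)/42 + 49*log(t + 1)/900 + 521*log(t + 6)/150 - 859*log(t + 7)/252 - 1/(30*t + 30) + C

Factor the denominator: t*(t + 1)**2*(t + 6)*(t + 7).
Partial-fraction decomposition: -859/(252*(t + 7)) + 521/(150*(t + 6)) + 49/(900*(t + 1)) + 1/(30*(t + 1)**2) - 5/(42*t).
Integrate each term; A/(t−a) gives A·log|t−a|; A/(t−a)² gives −A/(t−a).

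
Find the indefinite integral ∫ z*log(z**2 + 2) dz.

z**2*log(z**2 + 2)/2 - z**2/2 + log(z**2 + 2) + C

Let u = z**2 + 2, so du = (2*z) dz.
The integral becomes (1/2)·∫ log(u) du; integrate by parts with u′=log(u), dv′=du.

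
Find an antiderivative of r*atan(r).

r**2*atan(r)/2 - r/2 + atan(r)/2 + C

Use integration by parts with u = arctan(r), dv = r dr.
Then du = 1/(r**2 + 1) dr.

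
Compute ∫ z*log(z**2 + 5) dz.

Let u = z**2 + 5, so du = (2*z) dz.
The integral becomes (1/2)·∫ log(u) du; integrate by parts with u′=log(u), dv′=du.

z**2*log(z**2 + 5)/2 - z**2/2 + 5*log(z**2 + 5)/2 + C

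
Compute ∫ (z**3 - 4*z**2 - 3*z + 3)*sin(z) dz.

Use integration by parts with u = z**3 - 4*z**2 - 3*z + 3, dv = sin(z) dz, so v = -cos(z).
Apply parts 3 times (tabular method): alternate signs, differentiate u down to 0, integrate dv up.

-z**3*cos(z) + 3*z**2*sin(z) + 4*z**2*cos(z) - 8*z*sin(z) + 9*z*cos(z) - 9*sin(z) - 11*cos(z) + C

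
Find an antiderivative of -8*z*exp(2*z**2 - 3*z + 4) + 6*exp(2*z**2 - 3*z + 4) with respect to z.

Let u = 2*z**2 - 3*z + 4, so du = (4*z - 3) dz.
Rewriting, the integral becomes -2·∫ e^u du = -2·e^u.
Substituting back, u = 2*z**2 - 3*z + 4.

-2*exp(2*z**2 - 3*z + 4) + C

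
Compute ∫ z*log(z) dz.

Use integration by parts with u = log(z), dv = z dz.
Then du = 1/z dz and v = z**2/2.

z**2*log(z)/2 - z**2/4 + C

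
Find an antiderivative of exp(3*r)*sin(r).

Let I denote the integral. Integrate by parts with u = sin(r), dv = exp(3*r) dr, so v = exp(3*r)/3: I = exp(3*r)*sin(r)/3 − (1/3)·∫ exp(3*r)*cos(r) dr.
Apply parts again with u = cos(r), dv = exp(3*r) dr: ∫ exp(3*r)*cos(r) dr = exp(3*r)*cos(r)/3 + (1/3)·I. Substituting back brings back I: I = exp(3*r)*sin(r)/3 - exp(3*r)*cos(r)/9 − (1/9)·I.
Solving for I: (1 + 1/9)·I equals the remaining terms, so I = (9/10)·(exp(3*r)*sin(r)/3 - exp(3*r)*cos(r)/9).

3*exp(3*r)*sin(r)/10 - exp(3*r)*cos(r)/10 + C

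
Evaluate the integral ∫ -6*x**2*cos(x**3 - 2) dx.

-2*sin(x**3 - 2) + C

Let u = x**3 - 2, so du = (3*x**2) dx.
Rewriting, the integral becomes -2·∫ cos(u) du = -2·sin(u).
Substituting back, u = x**3 - 2.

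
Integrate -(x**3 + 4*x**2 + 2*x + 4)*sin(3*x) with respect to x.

x**3*cos(3*x)/3 - x**2*sin(3*x)/3 + 4*x**2*cos(3*x)/3 - 8*x*sin(3*x)/9 + 4*x*cos(3*x)/9 - 4*sin(3*x)/27 + 28*cos(3*x)/27 + C

Use integration by parts with u = x**3 + 4*x**2 + 2*x + 4, dv = -sin(3*x) dx, so v = cos(3*x)/3.
Apply parts 3 times (tabular method): alternate signs, differentiate u down to 0, integrate dv up.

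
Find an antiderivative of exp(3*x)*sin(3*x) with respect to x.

Let I denote the integral. Integrate by parts with u = sin(3*x), dv = exp(3*x) dx, so v = exp(3*x)/3: I = exp(3*x)*sin(3*x)/3 − ∫ exp(3*x)*cos(3*x) dx.
Apply parts again with u = cos(3*x), dv = exp(3*x) dx: ∫ exp(3*x)*cos(3*x) dx = exp(3*x)*cos(3*x)/3 + I. Substituting back brings back I: I = exp(3*x)*sin(3*x)/3 - exp(3*x)*cos(3*x)/3 − I.
Solving for I: (1 + 1)·I equals the remaining terms, so I = (1/2)·(exp(3*x)*sin(3*x)/3 - exp(3*x)*cos(3*x)/3).

exp(3*x)*sin(3*x)/6 - exp(3*x)*cos(3*x)/6 + C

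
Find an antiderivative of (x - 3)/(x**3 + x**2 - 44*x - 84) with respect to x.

4*log(x - 7)/117 + 5*log(x + 2)/36 - 9*log(x + 6)/52 + C

Factor the denominator: (x - 7)*(x + 2)*(x + 6).
Partial-fraction decomposition: -9/(52*(x + 6)) + 5/(36*(x + 2)) + 4/(117*(x - 7)).
Integrate each term: A/(x−a) contributes A·log|x−a|.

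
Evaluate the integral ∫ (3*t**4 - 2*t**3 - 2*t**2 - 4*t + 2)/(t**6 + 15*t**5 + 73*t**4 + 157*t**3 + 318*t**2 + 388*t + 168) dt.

-59*log(t + 1)/500 + 2137*log(t + 6)/500 - 869*log(t + 7)/212 - 1509*log(t**2 + 4)/53000 - 3013*atan(t/2)/26500 - 3/(50*t + 50) + C

Factor the denominator: (t + 1)**2*(t + 6)*(t + 7)*(t**2 + 4).
Partial-fraction decomposition: -(1509*t + 6026)/(26500*(t**2 + 4)) - 869/(212*(t + 7)) + 2137/(500*(t + 6)) - 59/(500*(t + 1)) + 3/(50*(t + 1)**2).
Integrate each term; A/(t−a) gives A·log|t−a|; the (Bt+D)/(t²+p²) term gives a log and an atan.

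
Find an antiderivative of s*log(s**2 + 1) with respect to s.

Let u = s**2 + 1, so du = (2*s) ds.
The integral becomes (1/2)·∫ log(u) du; integrate by parts with u′=log(u), dv′=du.

s**2*log(s**2 + 1)/2 - s**2/2 + log(s**2 + 1)/2 + C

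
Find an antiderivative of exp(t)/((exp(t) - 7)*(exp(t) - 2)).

Let u = e^t, du = e^t dt.
The integral becomes ∫ du/((u-2)(u-7)); decompose into partial fractions.

log(exp(t) - 7)/5 - log(exp(t) - 2)/5 + C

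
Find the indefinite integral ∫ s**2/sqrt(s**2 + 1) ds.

s*sqrt(s**2 + 1)/2 - log(s + sqrt(s**2 + 1))/2 + C

Substitute s = tan(θ), so ds = sec(θ)^2 dθ and the radical becomes sqrt(s**2 + 1) = sec(θ) by the Pythagorean identity.
Integrate the resulting trig expression in θ, then back-substitute tan(θ) = s, sec(θ) = sqrt(s**2 + 1) (absorbing any constant into C).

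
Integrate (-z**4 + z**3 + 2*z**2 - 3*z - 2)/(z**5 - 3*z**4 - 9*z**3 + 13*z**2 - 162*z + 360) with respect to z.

Factor the denominator: (z - 5)*(z - 2)*(z + 4)*(z**2 + 9).
Partial-fraction decomposition: -(3531*z + 3851)/(11050*(z**2 + 9)) - 139/(675*(z + 4)) + 4/(117*(z - 2)) - 467/(918*(z - 5)).
Integrate each term; A/(z−a) gives A·log|z−a|; the (Bz+D)/(z²+p²) term gives a log and an atan.

-467*log(z - 5)/918 + 4*log(z - 2)/117 - 139*log(z + 4)/675 - 3531*log(z**2 + 9)/22100 - 3851*atan(z/3)/33150 + C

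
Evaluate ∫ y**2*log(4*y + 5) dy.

y**3*log(4*y + 5)/3 - y**3/9 + 5*y**2/24 - 25*y/48 + 125*log(4*y + 5)/192 + C

Use integration by parts with u = log(4*y + 5), dv = y**2 dy.
Then du = 4/(4*y + 5) dy and v = y**3/3.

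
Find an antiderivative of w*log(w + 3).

w**2*log(w + 3)/2 - w**2/4 + 3*w/2 - 9*log(w + 3)/2 + C

Use integration by parts with u = log(w + 3), dv = w dw.
Then du = 1/(w + 3) dw and v = w**2/2.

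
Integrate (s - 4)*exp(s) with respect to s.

Use integration by parts with u = s - 4, dv = exp(s) ds, so v = exp(s).
Apply parts 1 times (tabular method): alternate signs, differentiate u down to 0, integrate dv up.

(s - 5)*exp(s) + C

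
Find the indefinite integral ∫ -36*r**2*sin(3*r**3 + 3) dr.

4*cos(3*r**3 + 3) + C

Let u = 3*r**3 + 3, so du = (9*r**2) dr.
Rewriting, the integral becomes -4·∫ sin(u) du = -4·-cos(u).
Substituting back, u = 3*r**3 + 3.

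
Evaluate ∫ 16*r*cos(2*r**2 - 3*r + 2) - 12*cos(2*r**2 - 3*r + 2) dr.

4*sin(2*r**2 - 3*r + 2) + C

Let u = 2*r**2 - 3*r + 2, so du = (4*r - 3) dr.
Rewriting, the integral becomes 4·∫ cos(u) du = 4·sin(u).
Substituting back, u = 2*r**2 - 3*r + 2.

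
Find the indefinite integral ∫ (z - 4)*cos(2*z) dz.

Use integration by parts with u = z - 4, dv = cos(2*z) dz, so v = sin(2*z)/2.
Apply parts 1 times (tabular method): alternate signs, differentiate u down to 0, integrate dv up.

z*sin(2*z)/2 - 2*sin(2*z) + cos(2*z)/4 + C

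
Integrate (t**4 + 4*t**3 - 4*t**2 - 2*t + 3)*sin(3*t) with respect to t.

Use integration by parts with u = t**4 + 4*t**3 - 4*t**2 - 2*t + 3, dv = sin(3*t) dt, so v = -cos(3*t)/3.
Apply parts 4 times (tabular method): alternate signs, differentiate u down to 0, integrate dv up.

-t**4*cos(3*t)/3 + 4*t**3*sin(3*t)/9 - 4*t**3*cos(3*t)/3 + 4*t**2*sin(3*t)/3 + 16*t**2*cos(3*t)/9 - 32*t*sin(3*t)/27 + 14*t*cos(3*t)/9 - 14*sin(3*t)/27 - 113*cos(3*t)/81 + C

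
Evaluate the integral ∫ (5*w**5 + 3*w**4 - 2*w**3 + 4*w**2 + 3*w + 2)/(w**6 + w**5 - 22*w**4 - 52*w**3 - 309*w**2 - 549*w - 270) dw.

8500*log(w - 6)/4851 - 319*log(w + 1)/39200 + 789*log(w + 5)/352 + 913*log(w**2 + 9)/1800 - 391*atan(w/3)/900 + 3/(280*w + 280) + C

Factor the denominator: (w - 6)*(w + 1)**2*(w + 5)*(w**2 + 9).
Partial-fraction decomposition: (913*w - 1173)/(900*(w**2 + 9)) + 789/(352*(w + 5)) - 319/(39200*(w + 1)) - 3/(280*(w + 1)**2) + 8500/(4851*(w - 6)).
Integrate each term; A/(w−a) gives A·log|w−a|; the (Bw+D)/(w²+p²) term gives a log and an atan.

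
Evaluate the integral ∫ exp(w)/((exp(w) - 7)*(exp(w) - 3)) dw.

log(exp(w) - 7)/4 - log(exp(w) - 3)/4 + C

Let u = e^w, du = e^w dw.
The integral becomes ∫ du/((u-7)(u-3)); decompose into partial fractions.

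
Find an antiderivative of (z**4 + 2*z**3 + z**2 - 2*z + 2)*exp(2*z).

Use integration by parts with u = z**4 + 2*z**3 + z**2 - 2*z + 2, dv = exp(2*z) dz, so v = exp(2*z)/2.
Apply parts 4 times (tabular method): alternate signs, differentiate u down to 0, integrate dv up.

(2*z**4 + 2*z**2 - 6*z + 7)*exp(2*z)/4 + C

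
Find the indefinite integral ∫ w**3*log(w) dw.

w**4*log(w)/4 - w**4/16 + C

Use integration by parts with u = log(w), dv = w**3 dw.
Then du = 1/w dw and v = w**4/4.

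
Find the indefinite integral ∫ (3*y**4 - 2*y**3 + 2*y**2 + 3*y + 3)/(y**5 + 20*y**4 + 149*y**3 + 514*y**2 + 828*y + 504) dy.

-4501*log(y + 2)/400 + 103*log(y + 3)/4 - 1459*log(y + 6)/16 + 7969*log(y + 7)/100 - 69/(20*y + 40) + C

Factor the denominator: (y + 2)**2*(y + 3)*(y + 6)*(y + 7).
Partial-fraction decomposition: 7969/(100*(y + 7)) - 1459/(16*(y + 6)) + 103/(4*(y + 3)) - 4501/(400*(y + 2)) + 69/(20*(y + 2)**2).
Integrate each term; A/(y−a) gives A·log|y−a|; A/(y−a)² gives −A/(y−a).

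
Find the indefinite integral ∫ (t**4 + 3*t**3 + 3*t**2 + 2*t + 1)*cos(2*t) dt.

t**4*sin(2*t)/2 + 3*t**3*sin(2*t)/2 + t**3*cos(2*t) + 9*t**2*cos(2*t)/4 - 5*t*sin(2*t)/4 + sin(2*t)/2 - 5*cos(2*t)/8 + C

Use integration by parts with u = t**4 + 3*t**3 + 3*t**2 + 2*t + 1, dv = cos(2*t) dt, so v = sin(2*t)/2.
Apply parts 4 times (tabular method): alternate signs, differentiate u down to 0, integrate dv up.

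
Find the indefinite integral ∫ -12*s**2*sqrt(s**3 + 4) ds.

-8*(s**3 + 4)**(3/2)/3 + C

Let u = s**3 + 4, so du = (3*s**2) ds.
Rewriting, the integral becomes -4·∫ √u du = -4·(2/3)u^(3/2).
Substituting back, u = s**3 + 4.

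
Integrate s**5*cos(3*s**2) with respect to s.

Let u = s², du = 2s ds; rewrite as (1/2)∫ u^2·cos(3u) du.
Now integrate by parts 2 times.

s**4*sin(3*s**2)/6 + s**2*cos(3*s**2)/9 - sin(3*s**2)/27 + C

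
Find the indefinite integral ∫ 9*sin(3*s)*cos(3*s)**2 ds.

Let u = cos(3*s), so du = (-3*sin(3*s)) ds.
Rewriting, the integral becomes -3·∫ u^2 du = -3·u^3/3.
Substituting back, u = cos(3*s).

-cos(3*s)**3 + C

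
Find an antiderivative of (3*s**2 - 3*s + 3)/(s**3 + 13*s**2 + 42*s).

Factor the denominator: s*(s + 6)*(s + 7).
Partial-fraction decomposition: 171/(7*(s + 7)) - 43/(2*(s + 6)) + 1/(14*s).
Integrate each term: A/(s−a) contributes A·log|s−a|.

log(s)/14 - 43*log(s + 6)/2 + 171*log(s + 7)/7 + C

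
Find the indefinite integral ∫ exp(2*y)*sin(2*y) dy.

Let I denote the integral. Integrate by parts with u = sin(2*y), dv = exp(2*y) dy, so v = exp(2*y)/2: I = exp(2*y)*sin(2*y)/2 − ∫ exp(2*y)*cos(2*y) dy.
Apply parts again with u = cos(2*y), dv = exp(2*y) dy: ∫ exp(2*y)*cos(2*y) dy = exp(2*y)*cos(2*y)/2 + I. Substituting back brings back I: I = exp(2*y)*sin(2*y)/2 - exp(2*y)*cos(2*y)/2 − I.
Solving for I: (1 + 1)·I equals the remaining terms, so I = (1/2)·(exp(2*y)*sin(2*y)/2 - exp(2*y)*cos(2*y)/2).

exp(2*y)*sin(2*y)/4 - exp(2*y)*cos(2*y)/4 + C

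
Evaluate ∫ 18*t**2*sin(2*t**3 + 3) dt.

-3*cos(2*t**3 + 3) + C

Let u = 2*t**3 + 3, so du = (6*t**2) dt.
Rewriting, the integral becomes 3·∫ sin(u) du = 3·-cos(u).
Substituting back, u = 2*t**3 + 3.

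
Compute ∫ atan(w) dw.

Use integration by parts with u = arctan(w), dv = dw.
Then du = 1/(w**2 + 1) dw.

w*atan(w) - log(w**2 + 1)/2 + C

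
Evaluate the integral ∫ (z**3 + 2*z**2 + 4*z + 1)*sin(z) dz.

Use integration by parts with u = z**3 + 2*z**2 + 4*z + 1, dv = sin(z) dz, so v = -cos(z).
Apply parts 3 times (tabular method): alternate signs, differentiate u down to 0, integrate dv up.

-z**3*cos(z) + 3*z**2*sin(z) - 2*z**2*cos(z) + 4*z*sin(z) + 2*z*cos(z) - 2*sin(z) + 3*cos(z) + C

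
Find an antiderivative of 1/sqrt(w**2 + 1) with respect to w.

Substitute w = tan(θ), so dw = sec(θ)^2 dθ and the radical becomes sqrt(w**2 + 1) = sec(θ) by the Pythagorean identity.
Integrate the resulting trig expression in θ, then back-substitute tan(θ) = w, sec(θ) = sqrt(w**2 + 1) (absorbing any constant into C).

log(w + sqrt(w**2 + 1)) + C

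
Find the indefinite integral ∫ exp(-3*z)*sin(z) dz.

Let I denote the integral. Integrate by parts with u = sin(z), dv = exp(-3*z) dz, so v = -exp(-3*z)/3: I = -exp(-3*z)*sin(z)/3 + (1/3)·∫ exp(-3*z)*cos(z) dz.
Apply parts again with u = cos(z), dv = exp(-3*z) dz: ∫ exp(-3*z)*cos(z) dz = -exp(-3*z)*cos(z)/3 − (1/3)·I. Substituting back brings back I: I = -exp(-3*z)*sin(z)/3 - exp(-3*z)*cos(z)/9 − (1/9)·I.
Solving for I: (1 + 1/9)·I equals the remaining terms, so I = (9/10)·(-exp(-3*z)*sin(z)/3 - exp(-3*z)*cos(z)/9).

-3*exp(-3*z)*sin(z)/10 - exp(-3*z)*cos(z)/10 + C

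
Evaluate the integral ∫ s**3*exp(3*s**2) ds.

(3*s**2 - 1)*exp(3*s**2)/18 + C

Let u = s², du = 2s ds; rewrite as (1/2)∫ u^1·exp(3u) du.
Now integrate by parts 1 time.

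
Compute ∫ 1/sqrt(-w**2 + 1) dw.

asin(w) + C

Substitute w = sin(θ), so dw = cos(θ) dθ and the radical becomes sqrt(-w**2 + 1) = cos(θ) by the Pythagorean identity.
Integrate the resulting trig expression in θ, then back-substitute θ = asin(w), sin(θ) = w, cos(θ) = sqrt(-w**2 + 1) (absorbing any constant into C).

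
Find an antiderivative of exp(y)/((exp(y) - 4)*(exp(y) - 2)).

Let u = e^y, du = e^y dy.
The integral becomes ∫ du/((u-4)(u-2)); decompose into partial fractions.

log(exp(y) - 4)/2 - log(exp(y) - 2)/2 + C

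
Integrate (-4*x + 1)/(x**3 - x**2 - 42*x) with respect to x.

-log(x)/42 - 27*log(x - 7)/91 + 25*log(x + 6)/78 + C

Factor the denominator: x*(x - 7)*(x + 6).
Partial-fraction decomposition: 25/(78*(x + 6)) - 27/(91*(x - 7)) - 1/(42*x).
Integrate each term: A/(x−a) contributes A·log|x−a|.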